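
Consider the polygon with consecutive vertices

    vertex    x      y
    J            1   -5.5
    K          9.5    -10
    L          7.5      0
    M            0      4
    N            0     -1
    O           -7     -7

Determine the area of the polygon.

Apply the surveyor's formula: 2A = Σ (x_i·y_{i+1} − x_{i+1}·y_i), indices taken mod 6.
Σ = (42.25) + (75) + (30) + (0) + (-7) + (45.5) = 185.75
Area = |Σ|/2 = 92.875.

92.875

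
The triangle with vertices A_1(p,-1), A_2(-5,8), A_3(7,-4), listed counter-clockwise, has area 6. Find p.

5

The doubled signed area Σ (x_i y_{i+1} − x_{i+1} y_i) is linear in p.
With p=0 it equals -48; the coefficient of p is 12 (from the two edges through A_1).
So 12·p + -48 = 2·6 = 12 ⇒ p = 5.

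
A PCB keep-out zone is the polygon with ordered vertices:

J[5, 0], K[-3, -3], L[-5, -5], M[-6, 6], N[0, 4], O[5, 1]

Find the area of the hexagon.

62

Σ = (-15) + (0) + (-60) + (-24) + (-20) + (-5) = -124
Area = |Σ|/2 = 62.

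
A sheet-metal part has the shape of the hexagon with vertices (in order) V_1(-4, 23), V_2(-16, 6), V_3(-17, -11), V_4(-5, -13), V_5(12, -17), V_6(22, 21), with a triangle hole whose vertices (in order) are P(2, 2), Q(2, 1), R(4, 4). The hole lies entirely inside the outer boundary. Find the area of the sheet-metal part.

Outer boundary:
Apply the surveyor's formula: 2A = Σ (x_i·y_{i+1} − x_{i+1}·y_i), indices taken mod 6.
Σ = (344) + (278) + (166) + (241) + (626) + (590) = 2245
Area = |Σ|/2 = 1122.5.
Hole:
Cross-terms: -2, 4, 0  ⇒  Σ = 2
Area = |Σ|/2 = 1.
Net area = 1122.5 − 1 = 1121.5.

1121.5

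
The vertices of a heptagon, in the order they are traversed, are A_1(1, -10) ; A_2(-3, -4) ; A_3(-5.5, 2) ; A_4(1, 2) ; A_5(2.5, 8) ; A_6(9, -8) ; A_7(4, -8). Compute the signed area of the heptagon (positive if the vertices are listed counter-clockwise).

-118

A_1→A_2: (1)(-4) − (-3)(-10) = -34
A_2→A_3: (-3)(2) − (-5.5)(-4) = -28
A_3→A_4: (-5.5)(2) − (1)(2) = -13
A_4→A_5: (1)(8) − (2.5)(2) = 3
A_5→A_6: (2.5)(-8) − (9)(8) = -92
A_6→A_7: (9)(-8) − (4)(-8) = -40
A_7→A_1: (4)(-10) − (1)(-8) = -32
Σ = -236
Signed area = Σ/2 = -118 (negative ⇒ clockwise traversal).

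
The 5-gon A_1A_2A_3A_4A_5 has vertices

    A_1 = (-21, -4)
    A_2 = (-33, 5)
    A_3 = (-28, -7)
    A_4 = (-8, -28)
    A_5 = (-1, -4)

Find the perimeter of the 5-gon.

|A_1A_2| = √((-12)² + (9)²) = √225 = 15
|A_2A_3| = √((5)² + (-12)²) = √169 = 13
|A_3A_4| = √((20)² + (-21)²) = √841 = 29
|A_4A_5| = √((7)² + (24)²) = √625 = 25
|A_5A_1| = √((-20)² + (0)²) = √400 = 20
Perimeter = 15 + 13 + 29 + 25 + 20 = 102.

102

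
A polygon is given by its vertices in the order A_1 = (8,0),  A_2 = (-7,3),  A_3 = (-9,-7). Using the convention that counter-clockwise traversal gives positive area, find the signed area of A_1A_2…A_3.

78

Apply the shoelace (surveyor's) formula: 2A = Σ (x_i·y_{i+1} − x_{i+1}·y_i), indices taken mod 3.
A_1→A_2: (8)(3) − (-7)(0) = 24
A_2→A_3: (-7)(-7) − (-9)(3) = 76
A_3→A_1: (-9)(0) − (8)(-7) = 56
Σ = 156
Signed area = Σ/2 = 78 (positive ⇒ counter-clockwise traversal).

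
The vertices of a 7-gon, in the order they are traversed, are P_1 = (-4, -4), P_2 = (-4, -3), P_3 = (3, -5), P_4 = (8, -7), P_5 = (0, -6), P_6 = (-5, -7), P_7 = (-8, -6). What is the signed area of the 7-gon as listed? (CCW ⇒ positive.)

-26

Apply Gauss's area formula: 2A = Σ (x_i·y_{i+1} − x_{i+1}·y_i), indices taken mod 7.
Σ = (-4) + (29) + (19) + (-48) + (-30) + (-26) + (8) = -52
Signed area = Σ/2 = -26 (negative ⇒ clockwise traversal).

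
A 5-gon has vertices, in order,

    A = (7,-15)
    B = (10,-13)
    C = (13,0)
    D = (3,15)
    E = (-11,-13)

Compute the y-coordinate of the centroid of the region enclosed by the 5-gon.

Apply Gauss's area formula. First the cross-terms c_i = x_i·y_{i+1} − x_{i+1}·y_i:
  59, 169, 195, 126, 256  ⇒  2A = 805, A = 402.5.
Then Σ (y_i + y_{i+1})·c_i = -7840, so ȳ = -7840 / (6·402.5) = -224/69.

-224/69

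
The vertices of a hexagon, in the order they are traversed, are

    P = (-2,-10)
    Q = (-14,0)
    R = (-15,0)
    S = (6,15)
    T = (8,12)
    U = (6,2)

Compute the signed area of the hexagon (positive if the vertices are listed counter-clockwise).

-262.5

Apply the surveyor's formula: 2A = Σ (x_i·y_{i+1} − x_{i+1}·y_i), indices taken mod 6.
Cross-terms: -140, 0, -225, -48, -56, -56  ⇒  Σ = -525
Signed area = Σ/2 = -262.5 (negative ⇒ clockwise traversal).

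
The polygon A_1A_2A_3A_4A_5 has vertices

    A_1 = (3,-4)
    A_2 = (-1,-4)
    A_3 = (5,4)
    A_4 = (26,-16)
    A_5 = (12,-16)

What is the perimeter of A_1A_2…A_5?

72

|A_1A_2| = √((-4)² + (0)²) = √16 = 4
|A_2A_3| = √((6)² + (8)²) = √100 = 10
|A_3A_4| = √((21)² + (-20)²) = √841 = 29
|A_4A_5| = √((-14)² + (0)²) = √196 = 14
|A_5A_1| = √((-9)² + (12)²) = √225 = 15
Perimeter = 4 + 10 + 29 + 14 + 15 = 72.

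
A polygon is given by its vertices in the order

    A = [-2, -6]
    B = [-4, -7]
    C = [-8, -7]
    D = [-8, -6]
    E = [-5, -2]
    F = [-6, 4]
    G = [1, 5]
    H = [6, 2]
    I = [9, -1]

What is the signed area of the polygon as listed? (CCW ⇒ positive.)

Σ = (-10) + (-28) + (-8) + (-14) + (-32) + (-34) + (-28) + (-24) + (-56) = -234
Signed area = Σ/2 = -117 (negative ⇒ clockwise traversal).

-117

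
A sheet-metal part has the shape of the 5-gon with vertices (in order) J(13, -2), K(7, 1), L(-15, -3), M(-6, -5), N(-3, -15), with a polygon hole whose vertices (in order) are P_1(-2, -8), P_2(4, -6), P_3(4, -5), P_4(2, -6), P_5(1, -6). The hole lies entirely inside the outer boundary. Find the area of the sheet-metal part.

Outer boundary:
Apply the surveyor's formula: 2A = Σ (x_i·y_{i+1} − x_{i+1}·y_i), indices taken mod 5.
Σ = (27) + (-6) + (57) + (75) + (201) = 354
Area = |Σ|/2 = 177.
Hole:
Cross-terms: 44, 4, -14, -6, -20  ⇒  Σ = 8
Area = |Σ|/2 = 4.
Net area = 177 − 4 = 173.

173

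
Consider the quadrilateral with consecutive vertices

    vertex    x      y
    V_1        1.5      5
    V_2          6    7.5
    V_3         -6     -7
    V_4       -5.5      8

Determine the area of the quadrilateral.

Cross-terms: -18.75, 3, -86.5, -39.5  ⇒  Σ = -141.75
Area = |Σ|/2 = 70.875.

70.875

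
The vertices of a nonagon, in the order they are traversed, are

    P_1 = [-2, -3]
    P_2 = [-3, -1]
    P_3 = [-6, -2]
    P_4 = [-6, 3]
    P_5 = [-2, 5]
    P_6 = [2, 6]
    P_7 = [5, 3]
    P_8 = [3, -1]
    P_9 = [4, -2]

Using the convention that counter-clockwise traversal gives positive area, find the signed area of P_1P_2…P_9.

-69.5

Apply the shoelace formula: 2A = Σ (x_i·y_{i+1} − x_{i+1}·y_i), indices taken mod 9.
Cross-terms: -7, 0, -30, -24, -22, -24, -14, -2, -16  ⇒  Σ = -139
Signed area = Σ/2 = -69.5 (negative ⇒ clockwise traversal).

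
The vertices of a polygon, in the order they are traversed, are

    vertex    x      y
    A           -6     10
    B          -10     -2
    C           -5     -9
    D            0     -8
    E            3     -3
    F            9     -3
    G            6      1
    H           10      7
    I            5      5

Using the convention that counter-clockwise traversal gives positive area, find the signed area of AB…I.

Apply the shoelace formula: 2A = Σ (x_i·y_{i+1} − x_{i+1}·y_i), indices taken mod 9.
A→B: (-6)(-2) − (-10)(10) = 112
B→C: (-10)(-9) − (-5)(-2) = 80
C→D: (-5)(-8) − (0)(-9) = 40
D→E: (0)(-3) − (3)(-8) = 24
E→F: (3)(-3) − (9)(-3) = 18
F→G: (9)(1) − (6)(-3) = 27
G→H: (6)(7) − (10)(1) = 32
H→I: (10)(5) − (5)(7) = 15
I→A: (5)(10) − (-6)(5) = 80
Σ = 428
Signed area = Σ/2 = 214 (positive ⇒ counter-clockwise traversal).

214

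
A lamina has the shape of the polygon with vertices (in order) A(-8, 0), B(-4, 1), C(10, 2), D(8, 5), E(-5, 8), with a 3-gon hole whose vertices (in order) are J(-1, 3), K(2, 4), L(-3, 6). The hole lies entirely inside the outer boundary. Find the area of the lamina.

Outer boundary:
Apply the surveyor's formula: 2A = Σ (x_i·y_{i+1} − x_{i+1}·y_i), indices taken mod 5.
A→B: (-8)(1) − (-4)(0) = -8
B→C: (-4)(2) − (10)(1) = -18
C→D: (10)(5) − (8)(2) = 34
D→E: (8)(8) − (-5)(5) = 89
E→A: (-5)(0) − (-8)(8) = 64
Σ = 161
Area = |Σ|/2 = 80.5.
Hole:
Apply Gauss's area formula: 2A = Σ (x_i·y_{i+1} − x_{i+1}·y_i), indices taken mod 3.
Cross-terms: -10, 24, -3  ⇒  Σ = 11
Area = |Σ|/2 = 5.5.
Net area = 80.5 − 5.5 = 75.

75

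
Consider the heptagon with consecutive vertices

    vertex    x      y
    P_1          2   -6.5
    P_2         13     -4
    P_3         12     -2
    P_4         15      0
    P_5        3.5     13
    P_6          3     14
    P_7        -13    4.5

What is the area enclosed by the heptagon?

302.25

Apply the surveyor's formula: 2A = Σ (x_i·y_{i+1} − x_{i+1}·y_i), indices taken mod 7.
Σ = (76.5) + (22) + (30) + (195) + (10) + (195.5) + (75.5) = 604.5
Area = |Σ|/2 = 302.25.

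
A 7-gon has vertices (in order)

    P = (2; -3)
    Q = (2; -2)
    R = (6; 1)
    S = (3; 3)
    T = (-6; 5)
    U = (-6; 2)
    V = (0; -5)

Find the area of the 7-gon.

61

Apply the surveyor's formula: 2A = Σ (x_i·y_{i+1} − x_{i+1}·y_i), indices taken mod 7.
Σ = (2) + (14) + (15) + (33) + (18) + (30) + (10) = 122
Area = |Σ|/2 = 61.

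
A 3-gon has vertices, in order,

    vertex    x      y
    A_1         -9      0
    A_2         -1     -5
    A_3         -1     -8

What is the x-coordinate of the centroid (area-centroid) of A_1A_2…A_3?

-11/3

Apply the shoelace (surveyor's) formula. First the cross-terms c_i = x_i·y_{i+1} − x_{i+1}·y_i:
  45, 3, -72  ⇒  2A = -24, A = -12.
Then Σ (x_i + x_{i+1})·c_i = 264, so x̄ = 264 / (6·(-12)) = -11/3.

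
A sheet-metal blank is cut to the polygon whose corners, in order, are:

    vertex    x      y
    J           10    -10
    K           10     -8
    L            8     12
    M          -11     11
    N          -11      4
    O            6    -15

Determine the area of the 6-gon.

366

Apply the shoelace (surveyor's) formula: 2A = Σ (x_i·y_{i+1} − x_{i+1}·y_i), indices taken mod 6.
Σ = (20) + (184) + (220) + (77) + (141) + (90) = 732
Area = |Σ|/2 = 366.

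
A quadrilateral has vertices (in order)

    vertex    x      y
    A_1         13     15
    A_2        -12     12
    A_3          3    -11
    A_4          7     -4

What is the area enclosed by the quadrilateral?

327

Apply Gauss's area formula: 2A = Σ (x_i·y_{i+1} − x_{i+1}·y_i), indices taken mod 4.
A_1→A_2: (13)(12) − (-12)(15) = 336
A_2→A_3: (-12)(-11) − (3)(12) = 96
A_3→A_4: (3)(-4) − (7)(-11) = 65
A_4→A_1: (7)(15) − (13)(-4) = 157
Σ = 654
Area = |Σ|/2 = 327.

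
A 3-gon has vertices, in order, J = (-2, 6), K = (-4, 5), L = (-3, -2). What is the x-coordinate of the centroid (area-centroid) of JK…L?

Apply the shoelace (surveyor's) formula. First the cross-terms c_i = x_i·y_{i+1} − x_{i+1}·y_i:
  14, 23, -22  ⇒  2A = 15, A = 7.5.
Then Σ (x_i + x_{i+1})·c_i = -135, so x̄ = -135 / (6·7.5) = -3.

-3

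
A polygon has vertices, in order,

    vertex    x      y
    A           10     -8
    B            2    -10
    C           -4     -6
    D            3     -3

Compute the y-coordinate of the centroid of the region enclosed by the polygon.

-502/75

Apply the shoelace (surveyor's) formula. First the cross-terms c_i = x_i·y_{i+1} − x_{i+1}·y_i:
  -84, -52, 30, 6  ⇒  2A = -100, A = -50.
Then Σ (y_i + y_{i+1})·c_i = 2008, so ȳ = 2008 / (6·(-50)) = -502/75.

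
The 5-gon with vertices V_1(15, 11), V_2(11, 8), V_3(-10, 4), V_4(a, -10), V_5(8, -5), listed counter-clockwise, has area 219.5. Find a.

3

Write out the shoelace sum; only the two edges meeting at V_4 involve a:
2·Area = [((-10)·(-10) − a·4) + (a·(-5) − 8·(-10))] + 286
       = -9·a + 466 = 439
⇒ a = 3.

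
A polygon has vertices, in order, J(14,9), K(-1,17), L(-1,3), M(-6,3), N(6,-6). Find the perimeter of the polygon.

68

|JK| = √((-15)² + (8)²) = √289 = 17
|KL| = √((0)² + (-14)²) = √196 = 14
|LM| = √((-5)² + (0)²) = √25 = 5
|MN| = √((12)² + (-9)²) = √225 = 15
|NJ| = √((8)² + (15)²) = √289 = 17
Perimeter = 17 + 14 + 5 + 15 + 17 = 68.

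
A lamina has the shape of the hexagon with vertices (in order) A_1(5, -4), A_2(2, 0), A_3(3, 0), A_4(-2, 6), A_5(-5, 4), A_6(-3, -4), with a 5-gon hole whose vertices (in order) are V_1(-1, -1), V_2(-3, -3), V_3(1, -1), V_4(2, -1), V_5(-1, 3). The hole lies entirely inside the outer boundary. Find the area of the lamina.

48

Outer boundary:
Apply the surveyor's formula: 2A = Σ (x_i·y_{i+1} − x_{i+1}·y_i), indices taken mod 6.
Σ = (8) + (0) + (18) + (22) + (32) + (32) = 112
Area = |Σ|/2 = 56.
Hole:
Σ = (0) + (6) + (1) + (5) + (4) = 16
Area = |Σ|/2 = 8.
Net area = 56 − 8 = 48.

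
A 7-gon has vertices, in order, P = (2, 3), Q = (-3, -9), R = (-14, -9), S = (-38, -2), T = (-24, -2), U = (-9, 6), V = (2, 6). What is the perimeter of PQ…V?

94

|PQ| = √((-5)² + (-12)²) = √169 = 13
|QR| = √((-11)² + (0)²) = √121 = 11
|RS| = √((-24)² + (7)²) = √625 = 25
|ST| = √((14)² + (0)²) = √196 = 14
|TU| = √((15)² + (8)²) = √289 = 17
|UV| = √((11)² + (0)²) = √121 = 11
|VP| = √((0)² + (-3)²) = √9 = 3
Perimeter = 13 + 11 + 25 + 14 + 17 + 11 + 3 = 94.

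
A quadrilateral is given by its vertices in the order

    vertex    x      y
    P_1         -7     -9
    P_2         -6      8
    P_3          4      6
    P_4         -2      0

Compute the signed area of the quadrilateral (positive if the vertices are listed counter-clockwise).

Apply Gauss's area formula: 2A = Σ (x_i·y_{i+1} − x_{i+1}·y_i), indices taken mod 4.
Σ = (-110) + (-68) + (12) + (18) = -148
Signed area = Σ/2 = -74 (negative ⇒ clockwise traversal).

-74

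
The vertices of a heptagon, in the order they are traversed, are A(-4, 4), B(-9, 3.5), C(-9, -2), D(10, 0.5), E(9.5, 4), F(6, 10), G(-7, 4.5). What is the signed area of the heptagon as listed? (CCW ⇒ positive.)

A→B: (-4)(3.5) − (-9)(4) = 22
B→C: (-9)(-2) − (-9)(3.5) = 49.5
C→D: (-9)(0.5) − (10)(-2) = 15.5
D→E: (10)(4) − (9.5)(0.5) = 35.25
E→F: (9.5)(10) − (6)(4) = 71
F→G: (6)(4.5) − (-7)(10) = 97
G→A: (-7)(4) − (-4)(4.5) = -10
Σ = 280.25
Signed area = Σ/2 = 140.125 (positive ⇒ counter-clockwise traversal).

140.125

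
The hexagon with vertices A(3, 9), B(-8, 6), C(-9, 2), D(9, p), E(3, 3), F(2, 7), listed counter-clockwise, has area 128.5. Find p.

-9

The doubled signed area Σ (x_i y_{i+1} − x_{i+1} y_i) is linear in p.
With p=0 it equals 149; the coefficient of p is -12 (from the two edges through D).
So -12·p + 149 = 2·128.5 = 257 ⇒ p = -9.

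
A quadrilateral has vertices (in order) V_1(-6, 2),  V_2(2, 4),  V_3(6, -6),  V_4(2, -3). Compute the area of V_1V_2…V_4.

42

Σ = (-28) + (-36) + (-6) + (-14) = -84
Area = |Σ|/2 = 42.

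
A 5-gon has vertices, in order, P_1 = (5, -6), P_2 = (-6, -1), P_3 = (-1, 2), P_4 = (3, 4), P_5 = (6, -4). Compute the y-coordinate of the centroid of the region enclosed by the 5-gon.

Apply the shoelace formula. First the cross-terms c_i = x_i·y_{i+1} − x_{i+1}·y_i:
  -41, -13, -10, -36, -16  ⇒  2A = -116, A = -58.
Then Σ (y_i + y_{i+1})·c_i = 374, so ȳ = 374 / (6·(-58)) = -187/174.

-187/174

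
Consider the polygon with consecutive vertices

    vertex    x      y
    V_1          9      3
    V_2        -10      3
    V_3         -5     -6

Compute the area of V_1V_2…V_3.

85.5

Σ = (57) + (75) + (39) = 171
Area = |Σ|/2 = 85.5.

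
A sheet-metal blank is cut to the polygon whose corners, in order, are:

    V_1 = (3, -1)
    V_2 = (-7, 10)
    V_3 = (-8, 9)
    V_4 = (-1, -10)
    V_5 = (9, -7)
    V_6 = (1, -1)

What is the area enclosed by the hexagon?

Apply Gauss's area formula: 2A = Σ (x_i·y_{i+1} − x_{i+1}·y_i), indices taken mod 6.
Cross-terms: 23, 17, 89, 97, -2, 2  ⇒  Σ = 226
Area = |Σ|/2 = 113.

113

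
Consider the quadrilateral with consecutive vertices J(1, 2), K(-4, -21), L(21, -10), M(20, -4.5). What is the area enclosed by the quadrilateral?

Σ = (-13) + (481) + (105.5) + (44.5) = 618
Area = |Σ|/2 = 309.

309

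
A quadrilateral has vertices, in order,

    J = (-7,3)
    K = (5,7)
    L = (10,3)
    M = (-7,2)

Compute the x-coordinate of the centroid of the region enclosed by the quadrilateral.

28/15

Apply the shoelace formula. First the cross-terms c_i = x_i·y_{i+1} − x_{i+1}·y_i:
  -64, -55, 41, -7  ⇒  2A = -85, A = -42.5.
Then Σ (x_i + x_{i+1})·c_i = -476, so x̄ = -476 / (6·(-42.5)) = 28/15.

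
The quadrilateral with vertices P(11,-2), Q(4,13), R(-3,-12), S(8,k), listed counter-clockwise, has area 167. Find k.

-8

The doubled signed area Σ (x_i y_{i+1} − x_{i+1} y_i) is linear in k.
With k=0 it equals 222; the coefficient of k is -14 (from the two edges through S).
So -14·k + 222 = 2·167 = 334 ⇒ k = -8.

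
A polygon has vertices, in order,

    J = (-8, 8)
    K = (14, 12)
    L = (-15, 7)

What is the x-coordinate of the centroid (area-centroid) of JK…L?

-3

Apply the shoelace (surveyor's) formula. First the cross-terms c_i = x_i·y_{i+1} − x_{i+1}·y_i:
  -208, 278, -64  ⇒  2A = 6, A = 3.
Then Σ (x_i + x_{i+1})·c_i = -54, so x̄ = -54 / (6·3) = -3.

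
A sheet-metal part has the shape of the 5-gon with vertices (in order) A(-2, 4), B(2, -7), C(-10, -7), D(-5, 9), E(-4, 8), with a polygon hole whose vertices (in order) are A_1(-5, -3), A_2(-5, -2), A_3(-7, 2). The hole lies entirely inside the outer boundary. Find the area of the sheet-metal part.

102.5

Outer boundary:
Σ = (6) + (-84) + (-125) + (-4) + (0) = -207
Area = |Σ|/2 = 103.5.
Hole:
Σ = (-5) + (-24) + (31) = 2
Area = |Σ|/2 = 1.
Net area = 103.5 − 1 = 102.5.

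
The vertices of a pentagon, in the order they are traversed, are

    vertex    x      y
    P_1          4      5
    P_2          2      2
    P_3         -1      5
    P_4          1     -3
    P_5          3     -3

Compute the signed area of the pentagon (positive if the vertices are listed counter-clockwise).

Σ = (-2) + (12) + (-2) + (6) + (27) = 41
Signed area = Σ/2 = 20.5 (positive ⇒ counter-clockwise traversal).

20.5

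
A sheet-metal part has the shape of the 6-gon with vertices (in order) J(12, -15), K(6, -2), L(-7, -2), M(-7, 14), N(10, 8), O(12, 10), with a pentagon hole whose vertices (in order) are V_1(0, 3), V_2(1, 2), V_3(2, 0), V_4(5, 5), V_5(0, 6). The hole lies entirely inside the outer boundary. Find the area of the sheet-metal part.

265.5

Outer boundary:
Apply Gauss's area formula: 2A = Σ (x_i·y_{i+1} − x_{i+1}·y_i), indices taken mod 6.
Cross-terms: 66, -26, -112, -196, 4, -300  ⇒  Σ = -564
Area = |Σ|/2 = 282.
Hole:
Apply the shoelace (surveyor's) formula: 2A = Σ (x_i·y_{i+1} − x_{i+1}·y_i), indices taken mod 5.
Cross-terms: -3, -4, 10, 30, 0  ⇒  Σ = 33
Area = |Σ|/2 = 16.5.
Net area = 282 − 16.5 = 265.5.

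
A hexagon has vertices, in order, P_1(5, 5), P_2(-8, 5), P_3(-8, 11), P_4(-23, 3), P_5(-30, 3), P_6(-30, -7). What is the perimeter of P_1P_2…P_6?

90

|P_1P_2| = √((-13)² + (0)²) = √169 = 13
|P_2P_3| = √((0)² + (6)²) = √36 = 6
|P_3P_4| = √((-15)² + (-8)²) = √289 = 17
|P_4P_5| = √((-7)² + (0)²) = √49 = 7
|P_5P_6| = √((0)² + (-10)²) = √100 = 10
|P_6P_1| = √((35)² + (12)²) = √1369 = 37
Perimeter = 13 + 6 + 17 + 7 + 10 + 37 = 90.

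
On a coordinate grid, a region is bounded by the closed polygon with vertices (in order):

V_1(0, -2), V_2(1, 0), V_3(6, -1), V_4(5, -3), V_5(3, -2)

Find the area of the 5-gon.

Apply the shoelace formula: 2A = Σ (x_i·y_{i+1} − x_{i+1}·y_i), indices taken mod 5.
Cross-terms: 2, -1, -13, -1, -6  ⇒  Σ = -19
Area = |Σ|/2 = 9.5.

9.5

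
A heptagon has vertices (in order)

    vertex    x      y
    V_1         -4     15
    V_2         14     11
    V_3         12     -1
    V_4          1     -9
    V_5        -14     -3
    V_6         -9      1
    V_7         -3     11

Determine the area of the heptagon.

387

Σ = (-254) + (-146) + (-107) + (-129) + (-41) + (-96) + (-1) = -774
Area = |Σ|/2 = 387.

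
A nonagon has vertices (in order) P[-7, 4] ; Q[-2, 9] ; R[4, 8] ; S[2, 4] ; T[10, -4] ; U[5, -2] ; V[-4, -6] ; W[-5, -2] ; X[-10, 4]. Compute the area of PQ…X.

133.5

Apply the shoelace formula: 2A = Σ (x_i·y_{i+1} − x_{i+1}·y_i), indices taken mod 9.
P→Q: (-7)(9) − (-2)(4) = -55
Q→R: (-2)(8) − (4)(9) = -52
R→S: (4)(4) − (2)(8) = 0
S→T: (2)(-4) − (10)(4) = -48
T→U: (10)(-2) − (5)(-4) = 0
U→V: (5)(-6) − (-4)(-2) = -38
V→W: (-4)(-2) − (-5)(-6) = -22
W→X: (-5)(4) − (-10)(-2) = -40
X→P: (-10)(4) − (-7)(4) = -12
Σ = -267
Area = |Σ|/2 = 133.5.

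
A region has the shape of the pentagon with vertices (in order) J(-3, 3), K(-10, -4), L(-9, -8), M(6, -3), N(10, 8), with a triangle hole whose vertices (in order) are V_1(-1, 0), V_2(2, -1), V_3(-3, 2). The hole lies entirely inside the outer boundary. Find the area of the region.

Outer boundary:
Apply Gauss's area formula: 2A = Σ (x_i·y_{i+1} − x_{i+1}·y_i), indices taken mod 5.
Cross-terms: 42, 44, 75, 78, 54  ⇒  Σ = 293
Area = |Σ|/2 = 146.5.
Hole:
Σ = (1) + (1) + (2) = 4
Area = |Σ|/2 = 2.
Net area = 146.5 − 2 = 144.5.

144.5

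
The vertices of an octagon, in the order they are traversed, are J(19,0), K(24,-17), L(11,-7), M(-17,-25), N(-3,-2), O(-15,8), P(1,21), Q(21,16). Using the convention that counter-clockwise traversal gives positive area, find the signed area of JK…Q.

Σ = (-323) + (19) + (-394) + (-41) + (-54) + (-323) + (-425) + (-304) = -1845
Signed area = Σ/2 = -922.5 (negative ⇒ clockwise traversal).

-922.5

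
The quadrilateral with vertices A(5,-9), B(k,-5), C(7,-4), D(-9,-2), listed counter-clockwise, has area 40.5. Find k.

6

The doubled signed area Σ (x_i y_{i+1} − x_{i+1} y_i) is linear in k.
With k=0 it equals 51; the coefficient of k is 5 (from the two edges through B).
So 5·k + 51 = 2·40.5 = 81 ⇒ k = 6.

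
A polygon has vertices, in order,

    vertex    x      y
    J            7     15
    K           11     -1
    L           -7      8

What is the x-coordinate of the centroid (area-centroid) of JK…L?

Apply the shoelace (surveyor's) formula. First the cross-terms c_i = x_i·y_{i+1} − x_{i+1}·y_i:
  -172, 81, -161  ⇒  2A = -252, A = -126.
Then Σ (x_i + x_{i+1})·c_i = -2772, so x̄ = -2772 / (6·(-126)) = 11/3.

11/3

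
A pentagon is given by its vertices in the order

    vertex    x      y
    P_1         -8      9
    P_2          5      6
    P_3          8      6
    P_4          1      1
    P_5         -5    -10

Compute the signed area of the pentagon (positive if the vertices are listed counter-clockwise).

-119.5

Σ = (-93) + (-18) + (2) + (-5) + (-125) = -239
Signed area = Σ/2 = -119.5 (negative ⇒ clockwise traversal).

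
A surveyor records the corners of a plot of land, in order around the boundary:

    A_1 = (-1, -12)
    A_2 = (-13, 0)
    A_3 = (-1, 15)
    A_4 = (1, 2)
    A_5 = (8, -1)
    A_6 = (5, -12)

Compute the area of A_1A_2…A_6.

274

Apply Gauss's area formula: 2A = Σ (x_i·y_{i+1} − x_{i+1}·y_i), indices taken mod 6.
Σ = (-156) + (-195) + (-17) + (-17) + (-91) + (-72) = -548
Area = |Σ|/2 = 274.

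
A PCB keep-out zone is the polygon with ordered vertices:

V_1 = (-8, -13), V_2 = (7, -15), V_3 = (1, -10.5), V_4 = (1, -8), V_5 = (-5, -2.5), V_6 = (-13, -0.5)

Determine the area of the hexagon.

Apply the shoelace (surveyor's) formula: 2A = Σ (x_i·y_{i+1} − x_{i+1}·y_i), indices taken mod 6.
V_1→V_2: (-8)(-15) − (7)(-13) = 211
V_2→V_3: (7)(-10.5) − (1)(-15) = -58.5
V_3→V_4: (1)(-8) − (1)(-10.5) = 2.5
V_4→V_5: (1)(-2.5) − (-5)(-8) = -42.5
V_5→V_6: (-5)(-0.5) − (-13)(-2.5) = -30
V_6→V_1: (-13)(-13) − (-8)(-0.5) = 165
Σ = 247.5
Area = |Σ|/2 = 123.75.

123.75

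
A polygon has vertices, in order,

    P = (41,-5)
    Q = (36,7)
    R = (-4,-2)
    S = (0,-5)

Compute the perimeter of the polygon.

|PQ| = √((-5)² + (12)²) = √169 = 13
|QR| = √((-40)² + (-9)²) = √1681 = 41
|RS| = √((4)² + (-3)²) = √25 = 5
|SP| = √((41)² + (0)²) = √1681 = 41
Perimeter = 13 + 41 + 5 + 41 = 100.

100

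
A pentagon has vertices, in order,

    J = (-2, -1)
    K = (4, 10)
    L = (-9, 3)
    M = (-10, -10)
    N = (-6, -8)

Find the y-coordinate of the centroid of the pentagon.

Apply the shoelace (surveyor's) formula. First the cross-terms c_i = x_i·y_{i+1} − x_{i+1}·y_i:
  -16, 102, 120, 20, -10  ⇒  2A = 216, A = 108.
Then Σ (y_i + y_{i+1})·c_i = 72, so ȳ = 72 / (6·108) = 1/9.

1/9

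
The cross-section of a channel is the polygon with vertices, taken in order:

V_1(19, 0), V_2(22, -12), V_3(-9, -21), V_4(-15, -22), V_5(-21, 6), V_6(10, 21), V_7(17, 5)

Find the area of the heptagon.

1185

Σ = (-228) + (-570) + (-117) + (-552) + (-501) + (-307) + (-95) = -2370
Area = |Σ|/2 = 1185.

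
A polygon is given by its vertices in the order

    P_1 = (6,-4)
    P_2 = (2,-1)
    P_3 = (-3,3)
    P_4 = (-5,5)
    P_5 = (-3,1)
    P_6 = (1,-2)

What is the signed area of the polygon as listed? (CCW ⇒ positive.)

Apply the shoelace (surveyor's) formula: 2A = Σ (x_i·y_{i+1} − x_{i+1}·y_i), indices taken mod 6.
Σ = (2) + (3) + (0) + (10) + (5) + (8) = 28
Signed area = Σ/2 = 14 (positive ⇒ counter-clockwise traversal).

14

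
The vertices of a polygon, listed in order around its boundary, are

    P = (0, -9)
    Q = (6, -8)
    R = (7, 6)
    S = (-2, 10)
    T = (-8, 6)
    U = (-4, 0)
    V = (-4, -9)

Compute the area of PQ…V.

P→Q: (0)(-8) − (6)(-9) = 54
Q→R: (6)(6) − (7)(-8) = 92
R→S: (7)(10) − (-2)(6) = 82
S→T: (-2)(6) − (-8)(10) = 68
T→U: (-8)(0) − (-4)(6) = 24
U→V: (-4)(-9) − (-4)(0) = 36
V→P: (-4)(-9) − (0)(-9) = 36
Σ = 392
Area = |Σ|/2 = 196.

196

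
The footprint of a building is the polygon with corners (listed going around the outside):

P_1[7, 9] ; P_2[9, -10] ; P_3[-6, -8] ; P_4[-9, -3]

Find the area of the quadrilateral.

Apply Gauss's area formula: 2A = Σ (x_i·y_{i+1} − x_{i+1}·y_i), indices taken mod 4.
Cross-terms: -151, -132, -54, -60  ⇒  Σ = -397
Area = |Σ|/2 = 198.5.

198.5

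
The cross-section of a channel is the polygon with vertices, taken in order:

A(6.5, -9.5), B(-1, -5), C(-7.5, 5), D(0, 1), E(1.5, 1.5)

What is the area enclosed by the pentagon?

Apply Gauss's area formula: 2A = Σ (x_i·y_{i+1} − x_{i+1}·y_i), indices taken mod 5.
A→B: (6.5)(-5) − (-1)(-9.5) = -42
B→C: (-1)(5) − (-7.5)(-5) = -42.5
C→D: (-7.5)(1) − (0)(5) = -7.5
D→E: (0)(1.5) − (1.5)(1) = -1.5
E→A: (1.5)(-9.5) − (6.5)(1.5) = -24
Σ = -117.5
Area = |Σ|/2 = 58.75.

58.75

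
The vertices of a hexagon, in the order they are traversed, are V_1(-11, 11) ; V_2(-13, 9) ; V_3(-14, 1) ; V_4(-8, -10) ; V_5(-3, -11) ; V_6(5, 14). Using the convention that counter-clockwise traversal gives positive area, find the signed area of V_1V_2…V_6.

Apply the shoelace formula: 2A = Σ (x_i·y_{i+1} − x_{i+1}·y_i), indices taken mod 6.
Cross-terms: 44, 113, 148, 58, 13, 209  ⇒  Σ = 585
Signed area = Σ/2 = 292.5 (positive ⇒ counter-clockwise traversal).

292.5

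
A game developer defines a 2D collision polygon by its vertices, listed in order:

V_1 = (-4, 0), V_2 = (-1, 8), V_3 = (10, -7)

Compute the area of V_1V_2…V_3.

Apply the shoelace formula: 2A = Σ (x_i·y_{i+1} − x_{i+1}·y_i), indices taken mod 3.
Σ = (-32) + (-73) + (-28) = -133
Area = |Σ|/2 = 66.5.

66.5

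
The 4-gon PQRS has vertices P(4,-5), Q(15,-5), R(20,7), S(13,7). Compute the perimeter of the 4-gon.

46

|PQ| = √((11)² + (0)²) = √121 = 11
|QR| = √((5)² + (12)²) = √169 = 13
|RS| = √((-7)² + (0)²) = √49 = 7
|SP| = √((-9)² + (-12)²) = √225 = 15
Perimeter = 11 + 13 + 7 + 15 = 46.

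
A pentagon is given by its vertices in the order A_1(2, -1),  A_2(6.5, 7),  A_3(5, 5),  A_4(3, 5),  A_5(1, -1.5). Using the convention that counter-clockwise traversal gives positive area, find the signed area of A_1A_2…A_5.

10.25

Apply the shoelace formula: 2A = Σ (x_i·y_{i+1} − x_{i+1}·y_i), indices taken mod 5.
A_1→A_2: (2)(7) − (6.5)(-1) = 20.5
A_2→A_3: (6.5)(5) − (5)(7) = -2.5
A_3→A_4: (5)(5) − (3)(5) = 10
A_4→A_5: (3)(-1.5) − (1)(5) = -9.5
A_5→A_1: (1)(-1) − (2)(-1.5) = 2
Σ = 20.5
Signed area = Σ/2 = 10.25 (positive ⇒ counter-clockwise traversal).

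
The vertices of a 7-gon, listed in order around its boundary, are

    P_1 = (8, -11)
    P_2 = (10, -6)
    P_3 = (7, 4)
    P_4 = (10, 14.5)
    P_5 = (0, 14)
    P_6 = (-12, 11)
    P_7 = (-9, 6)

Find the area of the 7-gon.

Apply the surveyor's formula: 2A = Σ (x_i·y_{i+1} − x_{i+1}·y_i), indices taken mod 7.
Cross-terms: 62, 82, 61.5, 140, 168, 27, 51  ⇒  Σ = 591.5
Area = |Σ|/2 = 295.75.

295.75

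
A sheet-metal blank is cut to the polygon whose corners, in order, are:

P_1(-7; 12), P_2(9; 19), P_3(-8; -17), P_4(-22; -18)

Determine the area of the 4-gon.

431

P_1→P_2: (-7)(19) − (9)(12) = -241
P_2→P_3: (9)(-17) − (-8)(19) = -1
P_3→P_4: (-8)(-18) − (-22)(-17) = -230
P_4→P_1: (-22)(12) − (-7)(-18) = -390
Σ = -862
Area = |Σ|/2 = 431.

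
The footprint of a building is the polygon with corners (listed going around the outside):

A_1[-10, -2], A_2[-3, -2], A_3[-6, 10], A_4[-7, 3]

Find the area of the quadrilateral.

Σ = (14) + (-42) + (52) + (44) = 68
Area = |Σ|/2 = 34.

34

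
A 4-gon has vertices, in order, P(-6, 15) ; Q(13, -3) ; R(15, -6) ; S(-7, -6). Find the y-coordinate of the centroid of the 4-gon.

24/23

Apply Gauss's area formula. First the cross-terms c_i = x_i·y_{i+1} − x_{i+1}·y_i:
  -177, -33, -132, -141  ⇒  2A = -483, A = -241.5.
Then Σ (y_i + y_{i+1})·c_i = -1512, so ȳ = -1512 / (6·(-241.5)) = 24/23.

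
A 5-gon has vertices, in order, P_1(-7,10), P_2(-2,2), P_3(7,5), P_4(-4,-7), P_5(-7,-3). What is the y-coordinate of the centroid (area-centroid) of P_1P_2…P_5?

61/105

Apply the shoelace (surveyor's) formula. First the cross-terms c_i = x_i·y_{i+1} − x_{i+1}·y_i:
  6, -24, -29, -37, -91  ⇒  2A = -175, A = -87.5.
Then Σ (y_i + y_{i+1})·c_i = -305, so ȳ = -305 / (6·(-87.5)) = 61/105.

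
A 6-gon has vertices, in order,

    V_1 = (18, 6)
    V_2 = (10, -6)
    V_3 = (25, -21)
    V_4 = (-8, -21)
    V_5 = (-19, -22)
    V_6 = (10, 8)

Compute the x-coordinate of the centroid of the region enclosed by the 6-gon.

Apply Gauss's area formula. First the cross-terms c_i = x_i·y_{i+1} − x_{i+1}·y_i:
  -168, -60, -693, -223, 68, -84  ⇒  2A = -1160, A = -580.
Then Σ (x_i + x_{i+1})·c_i = -15528, so x̄ = -15528 / (6·(-580)) = 647/145.

647/145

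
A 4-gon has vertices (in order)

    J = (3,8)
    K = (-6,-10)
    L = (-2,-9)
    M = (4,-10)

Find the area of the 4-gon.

Apply Gauss's area formula: 2A = Σ (x_i·y_{i+1} − x_{i+1}·y_i), indices taken mod 4.
J→K: (3)(-10) − (-6)(8) = 18
K→L: (-6)(-9) − (-2)(-10) = 34
L→M: (-2)(-10) − (4)(-9) = 56
M→J: (4)(8) − (3)(-10) = 62
Σ = 170
Area = |Σ|/2 = 85.

85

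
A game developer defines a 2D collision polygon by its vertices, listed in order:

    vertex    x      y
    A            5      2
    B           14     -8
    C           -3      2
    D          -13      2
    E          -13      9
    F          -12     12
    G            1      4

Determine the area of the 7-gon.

130.5

Apply the surveyor's formula: 2A = Σ (x_i·y_{i+1} − x_{i+1}·y_i), indices taken mod 7.
Σ = (-68) + (4) + (20) + (-91) + (-48) + (-60) + (-18) = -261
Area = |Σ|/2 = 130.5.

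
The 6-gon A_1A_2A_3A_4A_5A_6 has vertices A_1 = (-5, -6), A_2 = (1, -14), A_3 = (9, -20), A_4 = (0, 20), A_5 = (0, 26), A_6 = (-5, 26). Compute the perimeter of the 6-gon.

104

|A_1A_2| = √((6)² + (-8)²) = √100 = 10
|A_2A_3| = √((8)² + (-6)²) = √100 = 10
|A_3A_4| = √((-9)² + (40)²) = √1681 = 41
|A_4A_5| = √((0)² + (6)²) = √36 = 6
|A_5A_6| = √((-5)² + (0)²) = √25 = 5
|A_6A_1| = √((0)² + (-32)²) = √1024 = 32
Perimeter = 10 + 10 + 41 + 6 + 5 + 32 = 104.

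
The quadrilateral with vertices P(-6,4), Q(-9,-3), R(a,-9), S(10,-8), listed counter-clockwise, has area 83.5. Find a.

10

The doubled signed area Σ (x_i y_{i+1} − x_{i+1} y_i) is linear in a.
With a=0 it equals 217; the coefficient of a is -5 (from the two edges through R).
So -5·a + 217 = 2·83.5 = 167 ⇒ a = 10.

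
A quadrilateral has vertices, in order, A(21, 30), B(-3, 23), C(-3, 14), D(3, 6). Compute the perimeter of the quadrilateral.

|AB| = √((-24)² + (-7)²) = √625 = 25
|BC| = √((0)² + (-9)²) = √81 = 9
|CD| = √((6)² + (-8)²) = √100 = 10
|DA| = √((18)² + (24)²) = √900 = 30
Perimeter = 25 + 9 + 10 + 30 = 74.

74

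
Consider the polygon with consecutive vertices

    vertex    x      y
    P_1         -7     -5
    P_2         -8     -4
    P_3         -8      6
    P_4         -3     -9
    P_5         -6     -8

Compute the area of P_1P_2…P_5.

29

Σ = (-12) + (-80) + (90) + (-30) + (-26) = -58
Area = |Σ|/2 = 29.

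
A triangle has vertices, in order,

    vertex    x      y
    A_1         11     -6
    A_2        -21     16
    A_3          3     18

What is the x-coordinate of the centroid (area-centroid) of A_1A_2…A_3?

-7/3

Apply the surveyor's formula. First the cross-terms c_i = x_i·y_{i+1} − x_{i+1}·y_i:
  50, -426, -216  ⇒  2A = -592, A = -296.
Then Σ (x_i + x_{i+1})·c_i = 4144, so x̄ = 4144 / (6·(-296)) = -7/3.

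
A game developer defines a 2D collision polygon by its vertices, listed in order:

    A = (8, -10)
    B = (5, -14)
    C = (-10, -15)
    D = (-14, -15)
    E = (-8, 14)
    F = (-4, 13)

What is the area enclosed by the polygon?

Apply the shoelace formula: 2A = Σ (x_i·y_{i+1} − x_{i+1}·y_i), indices taken mod 6.
Cross-terms: -62, -215, -60, -316, -48, -64  ⇒  Σ = -765
Area = |Σ|/2 = 382.5.

382.5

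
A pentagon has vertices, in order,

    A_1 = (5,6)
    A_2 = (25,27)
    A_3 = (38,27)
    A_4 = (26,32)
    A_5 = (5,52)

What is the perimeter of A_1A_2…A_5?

130

|A_1A_2| = √((20)² + (21)²) = √841 = 29
|A_2A_3| = √((13)² + (0)²) = √169 = 13
|A_3A_4| = √((-12)² + (5)²) = √169 = 13
|A_4A_5| = √((-21)² + (20)²) = √841 = 29
|A_5A_1| = √((0)² + (-46)²) = √2116 = 46
Perimeter = 29 + 13 + 13 + 29 + 46 = 130.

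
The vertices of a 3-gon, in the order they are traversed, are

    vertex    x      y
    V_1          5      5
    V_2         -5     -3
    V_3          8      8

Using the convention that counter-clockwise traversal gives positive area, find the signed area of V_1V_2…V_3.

-3

Cross-terms: 10, -16, 0  ⇒  Σ = -6
Signed area = Σ/2 = -3 (negative ⇒ clockwise traversal).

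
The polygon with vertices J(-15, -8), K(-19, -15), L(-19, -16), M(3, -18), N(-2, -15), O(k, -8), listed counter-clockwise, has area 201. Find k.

Write out the shoelace sum; only the two edges meeting at O involve k:
2·Area = [((-2)·(-8) − k·(-15)) + (k·(-8) − (-15)·(-8))] + 401
       = 7·k + 297 = 402
⇒ k = 15.

15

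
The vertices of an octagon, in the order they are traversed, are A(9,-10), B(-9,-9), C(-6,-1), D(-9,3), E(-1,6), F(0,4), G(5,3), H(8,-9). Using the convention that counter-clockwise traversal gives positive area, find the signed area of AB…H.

-193

Σ = (-171) + (-45) + (-27) + (-51) + (-4) + (-20) + (-69) + (1) = -386
Signed area = Σ/2 = -193 (negative ⇒ clockwise traversal).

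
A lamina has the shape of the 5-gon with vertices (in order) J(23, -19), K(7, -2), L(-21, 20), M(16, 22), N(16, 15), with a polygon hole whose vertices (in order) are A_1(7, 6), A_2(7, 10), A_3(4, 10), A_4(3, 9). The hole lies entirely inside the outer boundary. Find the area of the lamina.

669.5

Outer boundary:
J→K: (23)(-2) − (7)(-19) = 87
K→L: (7)(20) − (-21)(-2) = 98
L→M: (-21)(22) − (16)(20) = -782
M→N: (16)(15) − (16)(22) = -112
N→J: (16)(-19) − (23)(15) = -649
Σ = -1358
Area = |Σ|/2 = 679.
Hole:
Apply the shoelace (surveyor's) formula: 2A = Σ (x_i·y_{i+1} − x_{i+1}·y_i), indices taken mod 4.
Σ = (28) + (30) + (6) + (-45) = 19
Area = |Σ|/2 = 9.5.
Net area = 679 − 9.5 = 669.5.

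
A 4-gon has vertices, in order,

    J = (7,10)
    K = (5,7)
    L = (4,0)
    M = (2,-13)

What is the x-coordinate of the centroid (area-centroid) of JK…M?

Apply Gauss's area formula. First the cross-terms c_i = x_i·y_{i+1} − x_{i+1}·y_i:
  -1, -28, -52, 111  ⇒  2A = 30, A = 15.
Then Σ (x_i + x_{i+1})·c_i = 423, so x̄ = 423 / (6·15) = 4.7.

4.7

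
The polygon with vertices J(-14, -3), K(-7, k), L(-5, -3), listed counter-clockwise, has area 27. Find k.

-9

The doubled signed area Σ (x_i y_{i+1} − x_{i+1} y_i) is linear in k.
With k=0 it equals -27; the coefficient of k is -9 (from the two edges through K).
So -9·k + -27 = 2·27 = 54 ⇒ k = -9.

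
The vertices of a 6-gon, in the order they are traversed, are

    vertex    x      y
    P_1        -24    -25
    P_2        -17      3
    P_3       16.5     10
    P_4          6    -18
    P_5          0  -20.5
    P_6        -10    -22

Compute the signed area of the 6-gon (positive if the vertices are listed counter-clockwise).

Apply the shoelace formula: 2A = Σ (x_i·y_{i+1} − x_{i+1}·y_i), indices taken mod 6.
Σ = (-497) + (-219.5) + (-357) + (-123) + (-205) + (-278) = -1679.5
Signed area = Σ/2 = -839.75 (negative ⇒ clockwise traversal).

-839.75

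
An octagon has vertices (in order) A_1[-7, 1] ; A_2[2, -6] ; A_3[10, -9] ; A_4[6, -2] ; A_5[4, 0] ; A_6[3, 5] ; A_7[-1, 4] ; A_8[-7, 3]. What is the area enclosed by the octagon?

100

Cross-terms: 40, 42, 34, 8, 20, 17, 25, 14  ⇒  Σ = 200
Area = |Σ|/2 = 100.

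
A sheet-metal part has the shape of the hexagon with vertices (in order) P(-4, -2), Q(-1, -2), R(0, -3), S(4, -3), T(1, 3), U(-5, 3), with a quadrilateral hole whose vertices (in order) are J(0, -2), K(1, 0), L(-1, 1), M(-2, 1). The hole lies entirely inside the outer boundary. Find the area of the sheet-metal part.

34

Outer boundary:
Σ = (6) + (3) + (12) + (15) + (18) + (22) = 76
Area = |Σ|/2 = 38.
Hole:
Apply the surveyor's formula: 2A = Σ (x_i·y_{i+1} − x_{i+1}·y_i), indices taken mod 4.
Σ = (2) + (1) + (1) + (4) = 8
Area = |Σ|/2 = 4.
Net area = 38 − 4 = 34.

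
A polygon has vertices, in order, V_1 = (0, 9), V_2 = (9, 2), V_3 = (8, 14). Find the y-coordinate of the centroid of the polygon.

Apply the surveyor's formula. First the cross-terms c_i = x_i·y_{i+1} − x_{i+1}·y_i:
  -81, 110, 72  ⇒  2A = 101, A = 50.5.
Then Σ (y_i + y_{i+1})·c_i = 2525, so ȳ = 2525 / (6·50.5) = 25/3.

25/3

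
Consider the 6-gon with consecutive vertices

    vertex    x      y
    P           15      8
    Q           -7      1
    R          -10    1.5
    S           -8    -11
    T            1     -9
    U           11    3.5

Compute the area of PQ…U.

206.75

P→Q: (15)(1) − (-7)(8) = 71
Q→R: (-7)(1.5) − (-10)(1) = -0.5
R→S: (-10)(-11) − (-8)(1.5) = 122
S→T: (-8)(-9) − (1)(-11) = 83
T→U: (1)(3.5) − (11)(-9) = 102.5
U→P: (11)(8) − (15)(3.5) = 35.5
Σ = 413.5
Area = |Σ|/2 = 206.75.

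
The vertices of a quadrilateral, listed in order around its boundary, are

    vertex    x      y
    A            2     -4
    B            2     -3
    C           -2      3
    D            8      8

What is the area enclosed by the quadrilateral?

43

Cross-terms: 2, 0, -40, -48  ⇒  Σ = -86
Area = |Σ|/2 = 43.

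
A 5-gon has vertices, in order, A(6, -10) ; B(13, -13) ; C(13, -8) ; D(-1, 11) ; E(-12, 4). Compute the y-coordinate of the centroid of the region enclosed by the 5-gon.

Apply Gauss's area formula. First the cross-terms c_i = x_i·y_{i+1} − x_{i+1}·y_i:
  52, 65, 135, 128, 96  ⇒  2A = 476, A = 238.
Then Σ (y_i + y_{i+1})·c_i = -812, so ȳ = -812 / (6·238) = -29/51.

-29/51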